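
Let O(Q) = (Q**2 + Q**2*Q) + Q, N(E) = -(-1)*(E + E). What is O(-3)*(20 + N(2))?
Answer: -504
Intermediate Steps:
N(E) = 2*E (N(E) = -(-1)*2*E = -(-2)*E = 2*E)
O(Q) = Q + Q**2 + Q**3 (O(Q) = (Q**2 + Q**3) + Q = Q + Q**2 + Q**3)
O(-3)*(20 + N(2)) = (-3*(1 - 3 + (-3)**2))*(20 + 2*2) = (-3*(1 - 3 + 9))*(20 + 4) = -3*7*24 = -21*24 = -504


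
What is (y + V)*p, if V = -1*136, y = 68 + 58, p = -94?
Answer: 940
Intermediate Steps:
y = 126
V = -136
(y + V)*p = (126 - 136)*(-94) = -10*(-94) = 940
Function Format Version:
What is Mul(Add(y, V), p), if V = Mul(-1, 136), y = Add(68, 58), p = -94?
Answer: 940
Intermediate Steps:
y = 126
V = -136
Mul(Add(y, V), p) = Mul(Add(126, -136), -94) = Mul(-10, -94) = 940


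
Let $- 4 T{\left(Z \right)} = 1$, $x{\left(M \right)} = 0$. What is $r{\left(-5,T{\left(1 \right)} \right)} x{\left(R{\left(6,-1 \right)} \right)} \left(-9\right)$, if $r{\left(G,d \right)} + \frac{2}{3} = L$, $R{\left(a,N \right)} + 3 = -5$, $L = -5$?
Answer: $0$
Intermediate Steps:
$R{\left(a,N \right)} = -8$ ($R{\left(a,N \right)} = -3 - 5 = -8$)
$T{\left(Z \right)} = - \frac{1}{4}$ ($T{\left(Z \right)} = \left(- \frac{1}{4}\right) 1 = - \frac{1}{4}$)
$r{\left(G,d \right)} = - \frac{17}{3}$ ($r{\left(G,d \right)} = - \frac{2}{3} - 5 = - \frac{17}{3}$)
$r{\left(-5,T{\left(1 \right)} \right)} x{\left(R{\left(6,-1 \right)} \right)} \left(-9\right) = \left(- \frac{17}{3}\right) 0 \left(-9\right) = 0 \left(-9\right) = 0$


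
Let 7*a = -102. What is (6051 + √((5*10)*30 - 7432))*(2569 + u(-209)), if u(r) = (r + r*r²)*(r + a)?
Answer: 86455144710603/7 + 28575489906*I*√1483/7 ≈ 1.2351e+13 + 1.572e+11*I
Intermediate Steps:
a = -102/7 (a = (⅐)*(-102) = -102/7 ≈ -14.571)
u(r) = (-102/7 + r)*(r + r³) (u(r) = (r + r*r²)*(r - 102/7) = (r + r³)*(-102/7 + r) = (-102/7 + r)*(r + r³))
(6051 + √((5*10)*30 - 7432))*(2569 + u(-209)) = (6051 + √((5*10)*30 - 7432))*(2569 + (⅐)*(-209)*(-102 - 102*(-209)² + 7*(-209) + 7*(-209)³)) = (6051 + √(50*30 - 7432))*(2569 + (⅐)*(-209)*(-102 - 102*43681 - 1463 + 7*(-9129329))) = (6051 + √(1500 - 7432))*(2569 + (⅐)*(-209)*(-102 - 4455462 - 1463 - 63905303)) = (6051 + √(-5932))*(2569 + (⅐)*(-209)*(-68362330)) = (6051 + 2*I*√1483)*(2569 + 14287726970/7) = (6051 + 2*I*√1483)*(14287744953/7) = 86455144710603/7 + 28575489906*I*√1483/7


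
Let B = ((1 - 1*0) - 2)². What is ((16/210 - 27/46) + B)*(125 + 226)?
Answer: 276471/1610 ≈ 171.72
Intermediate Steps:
B = 1 (B = ((1 + 0) - 2)² = (1 - 2)² = (-1)² = 1)
((16/210 - 27/46) + B)*(125 + 226) = ((16/210 - 27/46) + 1)*(125 + 226) = ((16*(1/210) - 27*1/46) + 1)*351 = ((8/105 - 27/46) + 1)*351 = (-2467/4830 + 1)*351 = (2363/4830)*351 = 276471/1610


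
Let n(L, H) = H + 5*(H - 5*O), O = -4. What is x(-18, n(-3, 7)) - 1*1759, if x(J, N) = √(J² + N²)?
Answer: -1759 + 2*√5122 ≈ -1615.9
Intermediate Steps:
n(L, H) = 100 + 6*H (n(L, H) = H + 5*(H - 5*(-4)) = H + 5*(H + 20) = H + 5*(20 + H) = H + (100 + 5*H) = 100 + 6*H)
x(-18, n(-3, 7)) - 1*1759 = √((-18)² + (100 + 6*7)²) - 1*1759 = √(324 + (100 + 42)²) - 1759 = √(324 + 142²) - 1759 = √(324 + 20164) - 1759 = √20488 - 1759 = 2*√5122 - 1759 = -1759 + 2*√5122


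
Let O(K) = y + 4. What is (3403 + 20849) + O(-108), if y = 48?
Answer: 24304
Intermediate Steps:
O(K) = 52 (O(K) = 48 + 4 = 52)
(3403 + 20849) + O(-108) = (3403 + 20849) + 52 = 24252 + 52 = 24304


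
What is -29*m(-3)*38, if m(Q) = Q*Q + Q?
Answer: -6612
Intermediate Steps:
m(Q) = Q + Q**2 (m(Q) = Q**2 + Q = Q + Q**2)
-29*m(-3)*38 = -(-87)*(1 - 3)*38 = -(-87)*(-2)*38 = -29*6*38 = -174*38 = -6612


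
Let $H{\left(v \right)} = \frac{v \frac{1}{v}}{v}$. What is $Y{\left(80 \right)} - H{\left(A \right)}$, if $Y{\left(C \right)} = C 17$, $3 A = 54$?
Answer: $\frac{24479}{18} \approx 1359.9$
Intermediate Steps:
$A = 18$ ($A = \frac{1}{3} \cdot 54 = 18$)
$H{\left(v \right)} = \frac{1}{v}$ ($H{\left(v \right)} = 1 \frac{1}{v} = \frac{1}{v}$)
$Y{\left(C \right)} = 17 C$
$Y{\left(80 \right)} - H{\left(A \right)} = 17 \cdot 80 - \frac{1}{18} = 1360 - \frac{1}{18} = \frac{24479}{18}$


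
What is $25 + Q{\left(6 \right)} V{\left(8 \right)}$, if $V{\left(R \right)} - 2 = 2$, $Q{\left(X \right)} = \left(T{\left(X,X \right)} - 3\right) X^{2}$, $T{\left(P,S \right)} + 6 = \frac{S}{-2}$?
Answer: $-1703$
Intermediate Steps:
$T{\left(P,S \right)} = -6 - \frac{S}{2}$ ($T{\left(P,S \right)} = -6 + \frac{S}{-2} = -6 + S \left(- \frac{1}{2}\right) = -6 - \frac{S}{2}$)
$Q{\left(X \right)} = X^{2} \left(-9 - \frac{X}{2}\right)$ ($Q{\left(X \right)} = \left(\left(-6 - \frac{X}{2}\right) - 3\right) X^{2} = \left(-9 - \frac{X}{2}\right) X^{2} = X^{2} \left(-9 - \frac{X}{2}\right)$)
$V{\left(R \right)} = 4$ ($V{\left(R \right)} = 2 + 2 = 4$)
$25 + Q{\left(6 \right)} V{\left(8 \right)} = 25 + \frac{6^{2} \left(-18 - 6\right)}{2} \cdot 4 = 25 + \frac{1}{2} \cdot 36 \left(-18 - 6\right) 4 = 25 + \frac{1}{2} \cdot 36 \left(-24\right) 4 = 25 - 1728 = -1703$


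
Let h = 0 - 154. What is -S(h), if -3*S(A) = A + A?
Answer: -308/3 ≈ -102.67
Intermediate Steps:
h = -154
S(A) = -2*A/3 (S(A) = -(A + A)/3 = -2*A/3)
-S(h) = -(-2)*(-154)/3 = -1*308/3 = -308/3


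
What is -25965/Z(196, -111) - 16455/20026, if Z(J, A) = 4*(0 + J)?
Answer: -266437905/7850192 ≈ -33.940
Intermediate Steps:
Z(J, A) = 4*J
-25965/Z(196, -111) - 16455/20026 = -25965/(4*196) - 16455/20026 = -25965/784 - 16455*1/20026 = -25965*1/784 - 16455/20026 = -25965/784 - 16455/20026 = -266437905/7850192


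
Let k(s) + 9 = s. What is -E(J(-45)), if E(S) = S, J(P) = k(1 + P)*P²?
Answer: 107325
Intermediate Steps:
k(s) = -9 + s
J(P) = P²*(-8 + P) (J(P) = (-9 + (1 + P))*P² = (-8 + P)*P² = P²*(-8 + P))
-E(J(-45)) = -(-45)²*(-8 - 45) = -2025*(-53) = -1*(-107325) = 107325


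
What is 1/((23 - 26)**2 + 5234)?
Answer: 1/5243 ≈ 0.00019073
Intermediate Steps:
1/((23 - 26)**2 + 5234) = 1/((-3)**2 + 5234) = 1/(9 + 5234) = 1/5243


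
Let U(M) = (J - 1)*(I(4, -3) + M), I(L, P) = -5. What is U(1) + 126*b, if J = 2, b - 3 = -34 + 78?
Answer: 5918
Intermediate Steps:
b = 47 (b = 3 + (-34 + 78) = 3 + 44 = 47)
U(M) = -5 + M (U(M) = (2 - 1)*(-5 + M) = 1*(-5 + M) = -5 + M)
U(1) + 126*b = (-5 + 1) + 126*47 = -4 + 5922 = 5918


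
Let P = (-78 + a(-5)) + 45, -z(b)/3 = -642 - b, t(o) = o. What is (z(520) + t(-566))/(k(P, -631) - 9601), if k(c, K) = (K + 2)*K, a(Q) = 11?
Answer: 1460/193649 ≈ 0.0075394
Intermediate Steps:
z(b) = 1926 + 3*b (z(b) = -3*(-642 - b) = 1926 + 3*b)
P = -22 (P = (-78 + 11) + 45 = -67 + 45 = -22)
k(c, K) = K*(2 + K) (k(c, K) = (2 + K)*K = K*(2 + K))
(z(520) + t(-566))/(k(P, -631) - 9601) = ((1926 + 3*520) - 566)/(-631*(2 - 631) - 9601) = ((1926 + 1560) - 566)/(-631*(-629) - 9601) = (3486 - 566)/(396899 - 9601) = 2920/387298 = 2920*(1/387298) = 1460/193649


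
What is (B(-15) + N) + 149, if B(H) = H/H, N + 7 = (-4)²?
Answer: 159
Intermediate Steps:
N = 9 (N = -7 + (-4)² = -7 + 16 = 9)
B(H) = 1
(B(-15) + N) + 149 = (1 + 9) + 149 = 10 + 149 = 159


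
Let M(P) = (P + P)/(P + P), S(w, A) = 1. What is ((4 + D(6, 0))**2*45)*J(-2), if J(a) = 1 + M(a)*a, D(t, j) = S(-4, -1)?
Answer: -1125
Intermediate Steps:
M(P) = 1 (M(P) = (2*P)/((2*P)) = (2*P)*(1/(2*P)) = 1)
D(t, j) = 1
J(a) = 1 + a (J(a) = 1 + 1*a = 1 + a)
((4 + D(6, 0))**2*45)*J(-2) = ((4 + 1)**2*45)*(1 - 2) = (5**2*45)*(-1) = (25*45)*(-1) = 1125*(-1) = -1125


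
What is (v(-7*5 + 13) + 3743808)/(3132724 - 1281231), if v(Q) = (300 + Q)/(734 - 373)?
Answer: 1351514966/668388973 ≈ 2.0220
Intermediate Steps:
v(Q) = 300/361 + Q/361 (v(Q) = (300 + Q)/361 = (300 + Q)*(1/361) = 300/361 + Q/361)
(v(-7*5 + 13) + 3743808)/(3132724 - 1281231) = ((300/361 + (-7*5 + 13)/361) + 3743808)/(3132724 - 1281231) = ((300/361 + (-35 + 13)/361) + 3743808)/1851493 = ((300/361 + (1/361)*(-22)) + 3743808)*(1/1851493) = ((300/361 - 22/361) + 3743808)*(1/1851493) = (278/361 + 3743808)*(1/1851493) = (1351514966/361)*(1/1851493) = 1351514966/668388973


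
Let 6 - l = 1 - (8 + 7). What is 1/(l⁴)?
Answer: 1/160000 ≈ 6.2500e-6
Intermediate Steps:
l = 20 (l = 6 - (1 - (8 + 7)) = 6 - (1 - 1*15) = 6 - (1 - 15) = 6 - 1*(-14) = 6 + 14 = 20)
1/(l⁴) = 1/(20⁴) = 1/160000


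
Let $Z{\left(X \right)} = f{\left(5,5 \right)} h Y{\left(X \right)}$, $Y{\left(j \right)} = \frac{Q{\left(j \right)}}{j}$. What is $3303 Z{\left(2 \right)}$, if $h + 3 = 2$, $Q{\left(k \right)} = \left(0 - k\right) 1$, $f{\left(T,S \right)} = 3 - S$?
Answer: $-6606$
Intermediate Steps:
$Q{\left(k \right)} = - k$ ($Q{\left(k \right)} = - k 1 = - k$)
$h = -1$ ($h = -3 + 2 = -1$)
$Y{\left(j \right)} = -1$ ($Y{\left(j \right)} = \frac{\left(-1\right) j}{j} = -1$)
$Z{\left(X \right)} = -2$ ($Z{\left(X \right)} = \left(3 - 5\right) \left(-1\right) \left(-1\right) = \left(-2\right) \left(-1\right) \left(-1\right) = 2 \left(-1\right) = -2$)
$3303 Z{\left(2 \right)} = 3303 \left(-2\right) = -6606$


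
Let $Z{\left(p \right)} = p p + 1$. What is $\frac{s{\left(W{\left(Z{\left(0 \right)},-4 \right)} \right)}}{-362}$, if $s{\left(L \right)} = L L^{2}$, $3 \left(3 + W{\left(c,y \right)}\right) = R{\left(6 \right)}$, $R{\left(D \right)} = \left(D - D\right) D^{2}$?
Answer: $\frac{27}{362} \approx 0.074586$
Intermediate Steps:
$R{\left(D \right)} = 0$ ($R{\left(D \right)} = 0 D^{2} = 0$)
$Z{\left(p \right)} = 1 + p^{2}$ ($Z{\left(p \right)} = p^{2} + 1 = 1 + p^{2}$)
$W{\left(c,y \right)} = -3$ ($W{\left(c,y \right)} = -3 + \frac{1}{3} \cdot 0 = -3 + 0 = -3$)
$s{\left(L \right)} = L^{3}$
$\frac{s{\left(W{\left(Z{\left(0 \right)},-4 \right)} \right)}}{-362} = \frac{\left(-3\right)^{3}}{-362} = \left(-27\right) \left(- \frac{1}{362}\right) = \frac{27}{362}$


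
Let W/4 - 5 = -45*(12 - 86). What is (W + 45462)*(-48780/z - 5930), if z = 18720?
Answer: -18140152391/52 ≈ -3.4885e+8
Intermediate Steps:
W = 13340 (W = 20 + 4*(-45*(12 - 86)) = 20 + 4*(-45*(-74)) = 20 + 4*3330 = 20 + 13320 = 13340)
(W + 45462)*(-48780/z - 5930) = (13340 + 45462)*(-48780/18720 - 5930) = 58802*(-48780*1/18720 - 5930) = 58802*(-271/104 - 5930) = 58802*(-616991/104) = -18140152391/52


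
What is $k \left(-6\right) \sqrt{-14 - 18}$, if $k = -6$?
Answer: $144 i \sqrt{2} \approx 203.65 i$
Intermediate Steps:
$k \left(-6\right) \sqrt{-14 - 18} = \left(-6\right) \left(-6\right) \sqrt{-14 - 18} = 36 \sqrt{-32} = 36 \cdot 4 i \sqrt{2} = 144 i \sqrt{2}$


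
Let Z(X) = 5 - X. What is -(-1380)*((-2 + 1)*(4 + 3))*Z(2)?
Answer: -28980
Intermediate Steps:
-(-1380)*((-2 + 1)*(4 + 3))*Z(2) = -(-1380)*((-2 + 1)*(4 + 3))*(5 - 1*2) = -(-1380)*(-1*7)*(5 - 2) = -(-1380)*(-7*3) = -(-1380)*(-21) = -23*1260 = -28980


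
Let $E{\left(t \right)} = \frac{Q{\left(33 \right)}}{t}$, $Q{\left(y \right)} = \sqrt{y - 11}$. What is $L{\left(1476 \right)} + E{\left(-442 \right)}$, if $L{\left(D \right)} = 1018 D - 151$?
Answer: $1502417 - \frac{\sqrt{22}}{442} \approx 1.5024 \cdot 10^{6}$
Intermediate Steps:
$Q{\left(y \right)} = \sqrt{-11 + y}$
$E{\left(t \right)} = \frac{\sqrt{22}}{t}$ ($E{\left(t \right)} = \frac{\sqrt{-11 + 33}}{t} = \frac{\sqrt{22}}{t}$)
$L{\left(D \right)} = -151 + 1018 D$
$L{\left(1476 \right)} + E{\left(-442 \right)} = \left(-151 + 1018 \cdot 1476\right) + \frac{\sqrt{22}}{-442} = \left(-151 + 1502568\right) + \sqrt{22} \left(- \frac{1}{442}\right) = 1502417 - \frac{\sqrt{22}}{442}$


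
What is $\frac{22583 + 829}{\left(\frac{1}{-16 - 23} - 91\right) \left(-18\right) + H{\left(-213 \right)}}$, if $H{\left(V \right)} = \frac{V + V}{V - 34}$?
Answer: $\frac{963794}{67521} \approx 14.274$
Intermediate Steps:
$H{\left(V \right)} = \frac{2 V}{-34 + V}$
$\frac{22583 + 829}{\left(\frac{1}{-16 - 23} - 91\right) \left(-18\right) + H{\left(-213 \right)}} = \frac{22583 + 829}{\left(\frac{1}{-16 - 23} - 91\right) \left(-18\right) + 2 \left(-213\right) \frac{1}{-34 - 213}} = \frac{23412}{\left(\frac{1}{-39} - 91\right) \left(-18\right) + 2 \left(-213\right) \frac{1}{-247}} = \frac{23412}{\left(- \frac{1}{39} - 91\right) \left(-18\right) + 2 \left(-213\right) \left(- \frac{1}{247}\right)} = \frac{23412}{\left(- \frac{3550}{39}\right) \left(-18\right) + \frac{426}{247}} = \frac{23412}{\frac{21300}{13} + \frac{426}{247}} = \frac{23412}{\frac{405126}{247}} = 23412 \cdot \frac{247}{405126} = \frac{963794}{67521}$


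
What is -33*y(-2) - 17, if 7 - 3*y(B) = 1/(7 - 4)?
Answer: -271/3 ≈ -90.333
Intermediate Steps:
y(B) = 20/9 (y(B) = 7/3 - 1/(3*(7 - 4)) = 7/3 - 1/3/3 = 7/3 - 1/3*1/3 = 7/3 - 1/9 = 20/9)
-33*y(-2) - 17 = -33*20/9 - 17 = -220/3 - 17 = -271/3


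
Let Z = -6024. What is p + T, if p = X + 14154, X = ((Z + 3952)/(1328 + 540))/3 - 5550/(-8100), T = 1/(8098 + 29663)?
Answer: 4492848182755/317418966 ≈ 14154.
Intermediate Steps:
T = 1/37761 ≈ 2.6482e-5
X = 7955/25218 (X = ((-6024 + 3952)/(1328 + 540))/3 - 5550/(-8100) = -2072/1868*(⅓) - 5550*(-1/8100) = -2072*1/1868*(⅓) + 37/54 = -518/467*⅓ + 37/54 = -518/1401 + 37/54 = 7955/25218 ≈ 0.31545)
p = 356943527/25218 (p = 7955/25218 + 14154 = 356943527/25218 ≈ 14154.)
p + T = 356943527/25218 + 1/37761 = 4492848182755/317418966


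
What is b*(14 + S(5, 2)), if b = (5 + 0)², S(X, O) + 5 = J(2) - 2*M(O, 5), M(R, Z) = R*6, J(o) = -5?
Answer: -500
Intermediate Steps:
M(R, Z) = 6*R
S(X, O) = -10 - 12*O (S(X, O) = -5 + (-5 - 12*O) = -10 - 12*O)
b = 25 (b = 5² = 25)
b*(14 + S(5, 2)) = 25*(14 + (-10 - 12*2)) = 25*(14 + (-10 - 24)) = 25*(14 - 34) = 25*(-20) = -500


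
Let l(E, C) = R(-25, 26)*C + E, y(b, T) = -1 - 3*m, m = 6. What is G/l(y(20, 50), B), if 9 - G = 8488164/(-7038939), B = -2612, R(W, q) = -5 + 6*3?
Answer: -4789241/15943196835 ≈ -0.00030039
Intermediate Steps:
R(W, q) = 13 (R(W, q) = -5 + 18 = 13)
y(b, T) = -19 (y(b, T) = -1 - 3*6 = -1 - 18 = -19)
G = 23946205/2346313 (G = 9 - 8488164/(-7038939) = 9 - 8488164*(-1)/7038939 = 9 - 1*(-2829388/2346313) = 9 + 2829388/2346313 = 23946205/2346313 ≈ 10.206)
l(E, C) = E + 13*C (l(E, C) = 13*C + E = E + 13*C)
G/l(y(20, 50), B) = 23946205/(2346313*(-19 + 13*(-2612))) = 23946205/(2346313*(-19 - 33956)) = (23946205/2346313)/(-33975) = (23946205/2346313)*(-1/33975) = -4789241/15943196835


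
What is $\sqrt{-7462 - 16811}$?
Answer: $3 i \sqrt{2697} \approx 155.8 i$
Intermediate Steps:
$\sqrt{-7462 - 16811} = \sqrt{-24273} = 3 i \sqrt{2697}$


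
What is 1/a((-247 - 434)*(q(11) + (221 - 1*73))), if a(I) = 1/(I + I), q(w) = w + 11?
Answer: -231540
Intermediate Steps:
q(w) = 11 + w
a(I) = 1/(2*I)
1/a((-247 - 434)*(q(11) + (221 - 1*73))) = 1/(1/(2*(((-247 - 434)*((11 + 11) + (221 - 1*73)))))) = 1/(1/(2*((-681*(22 + (221 - 73)))))) = 1/(1/(2*((-681*(22 + 148))))) = 1/(1/(2*((-681*170)))) = 1/((½)/(-115770)) = 1/((½)*(-1/115770)) = 1/(-1/231540) = -231540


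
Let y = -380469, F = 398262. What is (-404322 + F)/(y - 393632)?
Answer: 6060/774101 ≈ 0.0078284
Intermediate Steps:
(-404322 + F)/(y - 393632) = (-404322 + 398262)/(-380469 - 393632) = -6060/(-774101) = -6060*(-1/774101) = 6060/774101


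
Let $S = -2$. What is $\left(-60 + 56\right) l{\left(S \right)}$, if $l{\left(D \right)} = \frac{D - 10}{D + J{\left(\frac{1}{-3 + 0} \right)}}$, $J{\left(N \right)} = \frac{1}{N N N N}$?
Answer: $\frac{48}{79} \approx 0.60759$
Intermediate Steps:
$J{\left(N \right)} = \frac{1}{N^{4}}$ ($J{\left(N \right)} = \frac{1}{N^{2} N^{2}} = \frac{1}{N^{4}}$)
$l{\left(D \right)} = \frac{-10 + D}{81 + D}$ ($l{\left(D \right)} = \frac{D - 10}{D + \frac{1}{\frac{1}{\left(-3 + 0\right)^{4}}}} = \frac{-10 + D}{D + \frac{1}{\frac{1}{81}}} = \frac{-10 + D}{D + 81} = \frac{-10 + D}{81 + D}$)
$\left(-60 + 56\right) l{\left(S \right)} = \left(-60 + 56\right) \frac{-10 - 2}{81 - 2} = - 4 \cdot \frac{1}{79} \left(-12\right) = \left(-4\right) \left(- \frac{12}{79}\right) = \frac{48}{79}$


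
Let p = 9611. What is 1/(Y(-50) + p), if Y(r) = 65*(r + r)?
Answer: 1/3111 ≈ 0.00032144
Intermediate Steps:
Y(r) = 130*r (Y(r) = 65*(2*r) = 130*r)
1/(Y(-50) + p) = 1/(130*(-50) + 9611) = 1/(-6500 + 9611) = 1/3111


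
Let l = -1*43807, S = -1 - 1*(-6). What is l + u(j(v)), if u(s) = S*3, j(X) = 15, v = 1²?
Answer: -43792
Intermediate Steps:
v = 1
S = 5 (S = -1 + 6 = 5)
u(s) = 15 (u(s) = 5*3 = 15)
l = -43807
l + u(j(v)) = -43807 + 15 = -43792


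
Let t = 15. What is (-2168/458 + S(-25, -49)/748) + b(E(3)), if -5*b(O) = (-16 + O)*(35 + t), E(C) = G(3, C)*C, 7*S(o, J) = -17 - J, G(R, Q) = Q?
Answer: 19566146/299761 ≈ 65.272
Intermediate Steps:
S(o, J) = -17/7 - J/7 (S(o, J) = (-17 - J)/7 = -17/7 - J/7)
E(C) = C² (E(C) = C*C = C²)
b(O) = 160 - 10*O (b(O) = -(-16 + O)*(35 + 15)/5 = -(-16 + O)*50/5 = -(-800 + 50*O)/5 = 160 - 10*O)
(-2168/458 + S(-25, -49)/748) + b(E(3)) = (-2168/458 + (-17/7 - ⅐*(-49))/748) + (160 - 10*3²) = (-2168*1/458 + (-17/7 + 7)*(1/748)) + (160 - 10*9) = (-1084/229 + (32/7)*(1/748)) + (160 - 90) = (-1084/229 + 8/1309) + 70 = -1417124/299761 + 70 = 19566146/299761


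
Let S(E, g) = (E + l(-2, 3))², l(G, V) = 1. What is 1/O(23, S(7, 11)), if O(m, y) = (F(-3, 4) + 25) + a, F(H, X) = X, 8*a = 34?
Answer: 4/133 ≈ 0.030075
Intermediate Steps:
a = 17/4 (a = (⅛)*34 = 17/4 ≈ 4.2500)
S(E, g) = (1 + E)² (S(E, g) = (E + 1)² = (1 + E)²)
O(m, y) = 133/4 (O(m, y) = (4 + 25) + 17/4 = 29 + 17/4 = 133/4)
1/O(23, S(7, 11)) = 1/(133/4) = 4/133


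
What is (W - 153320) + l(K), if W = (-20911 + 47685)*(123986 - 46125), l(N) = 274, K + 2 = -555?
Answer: 2084497368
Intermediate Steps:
K = -557 (K = -2 - 555 = -557)
W = 2084650414 (W = 26774*77861 = 2084650414)
(W - 153320) + l(K) = (2084650414 - 153320) + 274 = 2084497094 + 274 = 2084497368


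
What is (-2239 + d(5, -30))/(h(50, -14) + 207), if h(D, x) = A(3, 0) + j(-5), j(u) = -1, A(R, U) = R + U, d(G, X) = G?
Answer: -2234/209 ≈ -10.689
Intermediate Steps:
h(D, x) = 2 (h(D, x) = (3 + 0) - 1 = 3 - 1 = 2)
(-2239 + d(5, -30))/(h(50, -14) + 207) = (-2239 + 5)/(2 + 207) = -2234/209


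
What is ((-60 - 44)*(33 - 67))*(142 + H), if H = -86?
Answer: 198016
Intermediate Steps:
((-60 - 44)*(33 - 67))*(142 + H) = ((-60 - 44)*(33 - 67))*(142 - 86) = -104*(-34)*56 = 3536*56 = 198016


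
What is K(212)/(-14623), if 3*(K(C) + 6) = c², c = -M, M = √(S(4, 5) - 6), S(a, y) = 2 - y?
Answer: 9/14623 ≈ 0.00061547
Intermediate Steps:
M = 3*I (M = √((2 - 1*5) - 6) = √((2 - 5) - 6) = √(-3 - 6) = √(-9) = 3*I ≈ 3.0*I)
c = -3*I ≈ -3.0*I
K(C) = -9 (K(C) = -6 + (-3*I)²/3 = -6 + (⅓)*(-9) = -6 - 3 = -9)
K(212)/(-14623) = -9/(-14623) = -9*(-1/14623) = 9/14623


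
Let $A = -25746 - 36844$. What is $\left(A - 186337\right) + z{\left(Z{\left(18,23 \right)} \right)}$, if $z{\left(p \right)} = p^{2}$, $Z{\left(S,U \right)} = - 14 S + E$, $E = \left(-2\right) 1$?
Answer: $-184411$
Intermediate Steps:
$A = -62590$
$E = -2$
$Z{\left(S,U \right)} = -2 - 14 S$ ($Z{\left(S,U \right)} = - 14 S - 2 = -2 - 14 S$)
$\left(A - 186337\right) + z{\left(Z{\left(18,23 \right)} \right)} = \left(-62590 - 186337\right) + \left(-2 - 252\right)^{2} = -248927 + \left(-254\right)^{2} = -248927 + 64516 = -184411$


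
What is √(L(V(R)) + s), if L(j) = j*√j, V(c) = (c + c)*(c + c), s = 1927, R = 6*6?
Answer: 5*√15007 ≈ 612.52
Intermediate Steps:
R = 36
V(c) = 4*c² (V(c) = (2*c)*(2*c) = 4*c²)
L(j) = j^(3/2)
√(L(V(R)) + s) = √((4*36²)^(3/2) + 1927) = √((4*1296)^(3/2) + 1927) = √(5184^(3/2) + 1927) = √(373248 + 1927) = √375175 = 5*√15007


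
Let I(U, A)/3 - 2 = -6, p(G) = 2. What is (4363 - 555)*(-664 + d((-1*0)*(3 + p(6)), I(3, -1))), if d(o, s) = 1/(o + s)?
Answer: -7586488/3 ≈ -2.5288e+6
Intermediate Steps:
I(U, A) = -12 (I(U, A) = 6 + 3*(-6) = 6 - 18 = -12)
(4363 - 555)*(-664 + d((-1*0)*(3 + p(6)), I(3, -1))) = (4363 - 555)*(-664 + 1/((-1*0)*(3 + 2) - 12)) = 3808*(-664 + 1/(0*5 - 12)) = 3808*(-664 + 1/(0 - 12)) = 3808*(-664 + 1/(-12)) = 3808*(-664 - 1/12) = 3808*(-7969/12) = -7586488/3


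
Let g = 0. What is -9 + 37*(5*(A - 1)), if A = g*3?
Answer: -194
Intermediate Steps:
A = 0 (A = 0*3 = 0)
-9 + 37*(5*(A - 1)) = -9 + 37*(5*(0 - 1)) = -9 + 37*(5*(-1)) = -9 + 37*(-5) = -9 - 185 = -194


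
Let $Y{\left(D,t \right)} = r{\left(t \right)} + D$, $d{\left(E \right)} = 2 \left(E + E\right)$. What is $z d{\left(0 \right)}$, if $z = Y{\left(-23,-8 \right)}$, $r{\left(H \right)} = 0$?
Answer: $0$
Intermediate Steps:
$d{\left(E \right)} = 4 E$ ($d{\left(E \right)} = 2 \cdot 2 E = 4 E$)
$Y{\left(D,t \right)} = D$ ($Y{\left(D,t \right)} = 0 + D = D$)
$z = -23$
$z d{\left(0 \right)} = - 23 \cdot 4 \cdot 0 = \left(-23\right) 0 = 0$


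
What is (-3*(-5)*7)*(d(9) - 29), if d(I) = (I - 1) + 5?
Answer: -1680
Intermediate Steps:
d(I) = 4 + I (d(I) = (-1 + I) + 5 = 4 + I)
(-3*(-5)*7)*(d(9) - 29) = (-3*(-5)*7)*((4 + 9) - 29) = (15*7)*(13 - 29) = 105*(-16) = -1680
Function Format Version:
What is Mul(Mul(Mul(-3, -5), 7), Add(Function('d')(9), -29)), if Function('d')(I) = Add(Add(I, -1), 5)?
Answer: -1680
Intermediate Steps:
Function('d')(I) = Add(4, I) (Function('d')(I) = Add(Add(-1, I), 5) = Add(4, I))
Mul(Mul(Mul(-3, -5), 7), Add(Function('d')(9), -29)) = Mul(Mul(Mul(-3, -5), 7), Add(Add(4, 9), -29)) = Mul(Mul(15, 7), Add(13, -29)) = Mul(105, -16) = -1680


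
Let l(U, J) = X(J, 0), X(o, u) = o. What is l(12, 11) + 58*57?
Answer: 3317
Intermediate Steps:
l(U, J) = J
l(12, 11) + 58*57 = 11 + 58*57 = 11 + 3306 = 3317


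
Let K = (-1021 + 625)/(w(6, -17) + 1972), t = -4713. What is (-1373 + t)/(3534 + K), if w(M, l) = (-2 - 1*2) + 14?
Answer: -3015613/1750998 ≈ -1.7222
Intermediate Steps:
w(M, l) = 10 (w(M, l) = (-2 - 2) + 14 = -4 + 14 = 10)
K = -198/991 (K = (-1021 + 625)/(10 + 1972) = -396/1982 = -396*1/1982 = -198/991 ≈ -0.19980)
(-1373 + t)/(3534 + K) = (-1373 - 4713)/(3534 - 198/991) = -6086/3501996/991 = -6086*991/3501996 = -3015613/1750998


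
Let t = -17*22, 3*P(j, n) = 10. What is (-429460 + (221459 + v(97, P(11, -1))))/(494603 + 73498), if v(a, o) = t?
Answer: -208375/568101 ≈ -0.36679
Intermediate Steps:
P(j, n) = 10/3 (P(j, n) = (⅓)*10 = 10/3)
t = -374
v(a, o) = -374
(-429460 + (221459 + v(97, P(11, -1))))/(494603 + 73498) = (-429460 + (221459 - 374))/(494603 + 73498) = (-429460 + 221085)/568101 = -208375*1/568101 = -208375/568101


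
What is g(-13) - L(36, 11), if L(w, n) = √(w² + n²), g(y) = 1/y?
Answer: -1/13 - √1417 ≈ -37.720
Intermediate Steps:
L(w, n) = √(n² + w²)
g(-13) - L(36, 11) = 1/(-13) - √(11² + 36²) = -1/13 - √(121 + 1296) = -1/13 - √1417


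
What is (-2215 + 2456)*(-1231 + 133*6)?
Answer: -104353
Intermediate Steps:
(-2215 + 2456)*(-1231 + 133*6) = 241*(-1231 + 798) = 241*(-433) = -104353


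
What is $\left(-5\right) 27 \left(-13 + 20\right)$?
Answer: $-945$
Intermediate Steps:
$\left(-5\right) 27 \left(-13 + 20\right) = \left(-135\right) 7 = -945$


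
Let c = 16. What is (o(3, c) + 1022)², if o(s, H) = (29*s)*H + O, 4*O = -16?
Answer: 5808100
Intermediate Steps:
O = -4 (O = (¼)*(-16) = -4)
o(s, H) = -4 + 29*H*s (o(s, H) = (29*s)*H - 4 = 29*H*s - 4 = -4 + 29*H*s)
(o(3, c) + 1022)² = ((-4 + 29*16*3) + 1022)² = ((-4 + 1392) + 1022)² = (1388 + 1022)² = 2410² = 5808100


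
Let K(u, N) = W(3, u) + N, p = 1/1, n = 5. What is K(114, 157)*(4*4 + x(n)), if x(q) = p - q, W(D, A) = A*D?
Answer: 5988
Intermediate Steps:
p = 1
K(u, N) = N + 3*u (K(u, N) = u*3 + N = 3*u + N = N + 3*u)
x(q) = 1 - q
K(114, 157)*(4*4 + x(n)) = (157 + 3*114)*(4*4 + (1 - 1*5)) = (157 + 342)*(16 + (1 - 5)) = 499*(16 - 4) = 499*12 = 5988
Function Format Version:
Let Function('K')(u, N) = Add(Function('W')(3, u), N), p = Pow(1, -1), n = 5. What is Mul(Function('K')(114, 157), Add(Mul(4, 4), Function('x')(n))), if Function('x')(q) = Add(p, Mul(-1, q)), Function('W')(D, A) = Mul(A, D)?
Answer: 5988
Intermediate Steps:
p = 1
Function('K')(u, N) = Add(N, Mul(3, u)) (Function('K')(u, N) = Add(Mul(u, 3), N) = Add(Mul(3, u), N) = Add(N, Mul(3, u)))
Function('x')(q) = Add(1, Mul(-1, q))
Mul(Function('K')(114, 157), Add(Mul(4, 4), Function('x')(n))) = Mul(Add(157, Mul(3, 114)), Add(Mul(4, 4), Add(1, Mul(-1, 5)))) = Mul(Add(157, 342), Add(16, Add(1, -5))) = Mul(499, Add(16, -4)) = Mul(499, 12) = 5988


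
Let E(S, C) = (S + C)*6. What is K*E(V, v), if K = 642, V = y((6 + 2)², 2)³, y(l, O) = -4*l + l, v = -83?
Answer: -27264344292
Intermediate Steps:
y(l, O) = -3*l
V = -7077888 (V = (-3*(6 + 2)²)³ = (-3*8²)³ = (-3*64)³ = (-192)³ = -7077888)
E(S, C) = 6*C + 6*S (E(S, C) = (C + S)*6 = 6*C + 6*S)
K*E(V, v) = 642*(6*(-83) + 6*(-7077888)) = 642*(-498 - 42467328) = 642*(-42467826) = -27264344292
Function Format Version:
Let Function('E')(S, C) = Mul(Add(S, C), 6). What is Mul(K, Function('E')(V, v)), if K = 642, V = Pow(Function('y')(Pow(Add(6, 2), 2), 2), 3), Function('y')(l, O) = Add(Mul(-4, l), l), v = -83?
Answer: -27264344292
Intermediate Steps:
Function('y')(l, O) = Mul(-3, l)
V = -7077888 (V = Pow(Mul(-3, Pow(Add(6, 2), 2)), 3) = Pow(Mul(-3, Pow(8, 2)), 3) = Pow(Mul(-3, 64), 3) = Pow(-192, 3) = -7077888)
Function('E')(S, C) = Add(Mul(6, C), Mul(6, S)) (Function('E')(S, C) = Mul(Add(C, S), 6) = Add(Mul(6, C), Mul(6, S)))
Mul(K, Function('E')(V, v)) = Mul(642, Add(Mul(6, -83), Mul(6, -7077888))) = Mul(642, Add(-498, -42467328)) = Mul(642, -42467826) = -27264344292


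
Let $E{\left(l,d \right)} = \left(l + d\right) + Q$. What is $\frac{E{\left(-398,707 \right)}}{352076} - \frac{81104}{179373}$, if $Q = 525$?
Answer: $- \frac{14202587411}{31576464174} \approx -0.44978$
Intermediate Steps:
$E{\left(l,d \right)} = 525 + d + l$ ($E{\left(l,d \right)} = \left(l + d\right) + 525 = \left(d + l\right) + 525 = 525 + d + l$)
$\frac{E{\left(-398,707 \right)}}{352076} - \frac{81104}{179373} = \frac{525 + 707 - 398}{352076} - \frac{81104}{179373} = 834 \cdot \frac{1}{352076} - \frac{81104}{179373} = \frac{417}{176038} - \frac{81104}{179373} = - \frac{14202587411}{31576464174}$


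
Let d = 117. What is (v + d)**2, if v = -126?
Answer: 81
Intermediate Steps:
(v + d)**2 = (-126 + 117)**2 = (-9)**2 = 81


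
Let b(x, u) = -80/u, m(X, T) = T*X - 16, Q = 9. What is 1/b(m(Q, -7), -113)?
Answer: 113/80 ≈ 1.4125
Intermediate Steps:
m(X, T) = -16 + T*X
1/b(m(Q, -7), -113) = 1/(-80/(-113)) = 1/(-80*(-1/113)) = 1/(80/113) = 113/80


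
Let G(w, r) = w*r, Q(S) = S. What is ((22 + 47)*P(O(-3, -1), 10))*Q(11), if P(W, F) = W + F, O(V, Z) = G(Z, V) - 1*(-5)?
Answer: 13662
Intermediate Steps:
G(w, r) = r*w
O(V, Z) = 5 + V*Z (O(V, Z) = V*Z - 1*(-5) = V*Z + 5 = 5 + V*Z)
P(W, F) = F + W
((22 + 47)*P(O(-3, -1), 10))*Q(11) = ((22 + 47)*(10 + (5 - 3*(-1))))*11 = (69*(10 + (5 + 3)))*11 = (69*(10 + 8))*11 = (69*18)*11 = 1242*11 = 13662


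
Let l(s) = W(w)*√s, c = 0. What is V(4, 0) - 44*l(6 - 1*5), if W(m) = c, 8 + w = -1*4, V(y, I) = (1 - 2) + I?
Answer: -1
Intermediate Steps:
V(y, I) = -1 + I
w = -12 (w = -8 - 1*4 = -8 - 4 = -12)
W(m) = 0
l(s) = 0 (l(s) = 0*√s = 0)
V(4, 0) - 44*l(6 - 1*5) = (-1 + 0) - 44*0 = -1 + 0 = -1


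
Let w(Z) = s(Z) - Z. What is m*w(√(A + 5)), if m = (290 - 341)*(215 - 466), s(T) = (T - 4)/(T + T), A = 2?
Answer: 12801/2 - 115209*√7/7 ≈ -37144.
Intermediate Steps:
s(T) = (-4 + T)/(2*T) (s(T) = (-4 + T)/((2*T)) = (-4 + T)*(1/(2*T)) = (-4 + T)/(2*T))
w(Z) = -Z + (-4 + Z)/(2*Z) (w(Z) = (-4 + Z)/(2*Z) - Z = -Z + (-4 + Z)/(2*Z))
m = 12801 (m = -51*(-251) = 12801)
m*w(√(A + 5)) = 12801*(½ - √(2 + 5) - 2/√(2 + 5)) = 12801*(½ - √7 - 2*√7/7) = 12801*(½ - 9*√7/7) = 12801/2 - 115209*√7/7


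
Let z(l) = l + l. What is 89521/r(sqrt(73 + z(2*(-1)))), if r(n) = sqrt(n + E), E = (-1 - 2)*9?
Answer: -89521*I/sqrt(27 - sqrt(69)) ≈ -20705.0*I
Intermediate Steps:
E = -27 (E = -3*9 = -27)
z(l) = 2*l
r(n) = sqrt(-27 + n) (r(n) = sqrt(n - 27) = sqrt(-27 + n))
89521/r(sqrt(73 + z(2*(-1)))) = 89521/(sqrt(-27 + sqrt(73 + 2*(2*(-1))))) = 89521/(sqrt(-27 + sqrt(73 + 2*(-2)))) = 89521/(sqrt(-27 + sqrt(73 - 4))) = 89521/(sqrt(-27 + sqrt(69))) = 89521/sqrt(-27 + sqrt(69))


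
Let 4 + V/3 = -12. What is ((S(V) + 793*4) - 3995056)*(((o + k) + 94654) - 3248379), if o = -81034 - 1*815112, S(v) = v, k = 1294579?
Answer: 10998938304144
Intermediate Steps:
V = -48 (V = -12 + 3*(-12) = -12 - 36 = -48)
o = -896146 (o = -81034 - 815112 = -896146)
((S(V) + 793*4) - 3995056)*(((o + k) + 94654) - 3248379) = ((-48 + 793*4) - 3995056)*(((-896146 + 1294579) + 94654) - 3248379) = ((-48 + 3172) - 3995056)*((398433 + 94654) - 3248379) = (3124 - 3995056)*(493087 - 3248379) = -3991932*(-2755292) = 10998938304144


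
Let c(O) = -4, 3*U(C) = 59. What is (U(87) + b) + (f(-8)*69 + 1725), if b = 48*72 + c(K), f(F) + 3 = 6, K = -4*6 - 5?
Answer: 16211/3 ≈ 5403.7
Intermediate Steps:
K = -29 (K = -24 - 5 = -29)
f(F) = 3 (f(F) = -3 + 6 = 3)
U(C) = 59/3 (U(C) = (⅓)*59 = 59/3)
b = 3452 (b = 48*72 - 4 = 3456 - 4 = 3452)
(U(87) + b) + (f(-8)*69 + 1725) = (59/3 + 3452) + (3*69 + 1725) = 10415/3 + (207 + 1725) = 10415/3 + 1932 = 16211/3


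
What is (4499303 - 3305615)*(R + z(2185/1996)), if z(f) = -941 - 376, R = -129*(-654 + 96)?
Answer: 84351962520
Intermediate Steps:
R = 71982 (R = -129*(-558) = 71982)
z(f) = -1317
(4499303 - 3305615)*(R + z(2185/1996)) = (4499303 - 3305615)*(71982 - 1317) = 1193688*70665 = 84351962520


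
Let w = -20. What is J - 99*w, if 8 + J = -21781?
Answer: -19809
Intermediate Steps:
J = -21789 (J = -8 - 21781 = -21789)
J - 99*w = -21789 - 99*(-20) = -21789 + 1980 = -19809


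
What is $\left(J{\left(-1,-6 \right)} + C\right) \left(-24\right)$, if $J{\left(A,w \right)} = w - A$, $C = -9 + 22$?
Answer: $-192$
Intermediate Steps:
$C = 13$
$\left(J{\left(-1,-6 \right)} + C\right) \left(-24\right) = \left(\left(-6 - -1\right) + 13\right) \left(-24\right) = \left(\left(-6 + 1\right) + 13\right) \left(-24\right) = \left(-5 + 13\right) \left(-24\right) = 8 \left(-24\right) = -192$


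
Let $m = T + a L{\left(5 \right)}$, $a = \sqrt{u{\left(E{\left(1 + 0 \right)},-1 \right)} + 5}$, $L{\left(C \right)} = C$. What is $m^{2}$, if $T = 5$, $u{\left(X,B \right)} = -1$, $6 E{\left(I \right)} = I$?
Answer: $225$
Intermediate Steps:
$E{\left(I \right)} = \frac{I}{6}$
$a = 2$ ($a = \sqrt{-1 + 5} = \sqrt{4} = 2$)
$m = 15$ ($m = 5 + 2 \cdot 5 = 5 + 10 = 15$)
$m^{2} = 15^{2} = 225$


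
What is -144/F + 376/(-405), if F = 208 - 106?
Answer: -16112/6885 ≈ -2.3402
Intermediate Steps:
F = 102
-144/F + 376/(-405) = -144/102 + 376/(-405) = -144*1/102 + 376*(-1/405) = -24/17 - 376/405 = -16112/6885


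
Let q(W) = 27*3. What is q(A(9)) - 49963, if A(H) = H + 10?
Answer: -49882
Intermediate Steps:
A(H) = 10 + H
q(W) = 81
q(A(9)) - 49963 = 81 - 49963 = -49882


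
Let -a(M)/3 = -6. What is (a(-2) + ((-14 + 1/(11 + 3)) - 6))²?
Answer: 729/196 ≈ 3.7194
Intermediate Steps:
a(M) = 18 (a(M) = -3*(-6) = 18)
(a(-2) + ((-14 + 1/(11 + 3)) - 6))² = (18 + ((-14 + 1/(11 + 3)) - 6))² = (18 + ((-14 + 1/14) - 6))² = (18 + (-195/14 - 6))² = (18 - 279/14)² = (-27/14)² = 729/196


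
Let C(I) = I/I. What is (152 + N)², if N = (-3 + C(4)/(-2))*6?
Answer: 17161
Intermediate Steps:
C(I) = 1
N = -21 (N = (-3 + 1/(-2))*6 = (-3 + 1*(-½))*6 = (-3 - ½)*6 = -7/2*6 = -21)
(152 + N)² = (152 - 21)² = 131² = 17161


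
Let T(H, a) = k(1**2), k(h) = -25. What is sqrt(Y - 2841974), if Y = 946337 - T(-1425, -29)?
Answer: 2*I*sqrt(473903) ≈ 1376.8*I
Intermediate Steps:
T(H, a) = -25
Y = 946362 (Y = 946337 - 1*(-25) = 946337 + 25 = 946362)
sqrt(Y - 2841974) = sqrt(946362 - 2841974) = sqrt(-1895612) = 2*I*sqrt(473903)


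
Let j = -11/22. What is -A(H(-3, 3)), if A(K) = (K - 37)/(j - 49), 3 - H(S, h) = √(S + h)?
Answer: -68/99 ≈ -0.68687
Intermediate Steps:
H(S, h) = 3 - √(S + h)
j = -½ (j = -11*1/22 = -½ ≈ -0.50000)
A(K) = 74/99 - 2*K/99 (A(K) = (K - 37)/(-½ - 49) = (-37 + K)/(-99/2) = (-37 + K)*(-2/99) = 74/99 - 2*K/99)
-A(H(-3, 3)) = -(74/99 - 2*(3 - √(-3 + 3))/99) = -(74/99 - 2*(3 - √0)/99) = -(74/99 - 2*(3 - 1*0)/99) = -(74/99 - 2*(3 + 0)/99) = -(74/99 - 2/99*3) = -(74/99 - 2/33) = -1*68/99 = -68/99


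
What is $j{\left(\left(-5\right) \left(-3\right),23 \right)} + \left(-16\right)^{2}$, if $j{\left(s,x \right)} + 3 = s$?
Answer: $268$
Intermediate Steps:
$j{\left(s,x \right)} = -3 + s$
$j{\left(\left(-5\right) \left(-3\right),23 \right)} + \left(-16\right)^{2} = \left(-3 - -15\right) + \left(-16\right)^{2} = \left(-3 + 15\right) + 256 = 12 + 256 = 268$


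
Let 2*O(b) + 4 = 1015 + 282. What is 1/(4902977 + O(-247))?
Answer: 2/9807247 ≈ 2.0393e-7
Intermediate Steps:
O(b) = 1293/2 (O(b) = -2 + (1015 + 282)/2 = -2 + (½)*1297 = -2 + 1297/2 = 1293/2)
1/(4902977 + O(-247)) = 1/(4902977 + 1293/2) = 1/(9807247/2) = 2/9807247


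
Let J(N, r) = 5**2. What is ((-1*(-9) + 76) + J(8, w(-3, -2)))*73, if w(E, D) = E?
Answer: 8030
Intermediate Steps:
J(N, r) = 25
((-1*(-9) + 76) + J(8, w(-3, -2)))*73 = ((-1*(-9) + 76) + 25)*73 = ((9 + 76) + 25)*73 = (85 + 25)*73 = 110*73 = 8030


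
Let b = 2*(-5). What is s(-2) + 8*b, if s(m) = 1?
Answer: -79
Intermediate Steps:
b = -10
s(-2) + 8*b = 1 + 8*(-10) = 1 - 80 = -79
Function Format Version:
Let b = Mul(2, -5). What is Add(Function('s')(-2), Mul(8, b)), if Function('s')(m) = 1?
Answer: -79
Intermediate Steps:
b = -10
Add(Function('s')(-2), Mul(8, b)) = Add(1, Mul(8, -10)) = Add(1, -80) = -79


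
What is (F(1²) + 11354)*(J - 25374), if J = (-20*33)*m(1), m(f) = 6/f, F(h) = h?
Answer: -333087570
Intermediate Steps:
J = -3960 (J = (-20*33)*(6/1) = -3960 ≈ -3960.0)
(F(1²) + 11354)*(J - 25374) = (1² + 11354)*(-3960 - 25374) = (1 + 11354)*(-29334) = 11355*(-29334) = -333087570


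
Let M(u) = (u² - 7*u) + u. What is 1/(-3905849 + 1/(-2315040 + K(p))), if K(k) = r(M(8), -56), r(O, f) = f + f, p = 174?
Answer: -2315152/9042634124049 ≈ -2.5603e-7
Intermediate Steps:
M(u) = u² - 6*u
r(O, f) = 2*f
K(k) = -112 (K(k) = 2*(-56) = -112)
1/(-3905849 + 1/(-2315040 + K(p))) = 1/(-3905849 + 1/(-2315040 - 112)) = 1/(-3905849 + 1/(-2315152)) = 1/(-3905849 - 1/2315152) = 1/(-9042634124049/2315152) = -2315152/9042634124049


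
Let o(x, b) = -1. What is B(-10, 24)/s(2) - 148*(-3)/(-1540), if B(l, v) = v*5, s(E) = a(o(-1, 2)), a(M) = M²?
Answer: 46089/385 ≈ 119.71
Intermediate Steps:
s(E) = 1 (s(E) = (-1)² = 1)
B(l, v) = 5*v
B(-10, 24)/s(2) - 148*(-3)/(-1540) = (5*24)/1 - 148*(-3)/(-1540) = 120*1 + 444*(-1/1540) = 120 - 111/385 = 46089/385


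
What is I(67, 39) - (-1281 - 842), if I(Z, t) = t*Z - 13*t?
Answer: 4229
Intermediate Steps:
I(Z, t) = -13*t + Z*t (I(Z, t) = Z*t - 13*t = -13*t + Z*t)
I(67, 39) - (-1281 - 842) = 39*(-13 + 67) - (-1281 - 842) = 39*54 - 1*(-2123) = 2106 + 2123 = 4229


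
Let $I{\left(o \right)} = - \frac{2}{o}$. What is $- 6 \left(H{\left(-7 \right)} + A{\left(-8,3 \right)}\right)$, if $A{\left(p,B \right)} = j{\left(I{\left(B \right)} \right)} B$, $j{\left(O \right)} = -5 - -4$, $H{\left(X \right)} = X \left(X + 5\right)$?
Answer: $-66$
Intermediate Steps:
$H{\left(X \right)} = X \left(5 + X\right)$
$j{\left(O \right)} = -1$ ($j{\left(O \right)} = -5 + 4 = -1$)
$A{\left(p,B \right)} = - B$
$- 6 \left(H{\left(-7 \right)} + A{\left(-8,3 \right)}\right) = - 6 \left(- 7 \left(5 - 7\right) - 3\right) = - 6 \left(\left(-7\right) \left(-2\right) - 3\right) = - 6 \left(14 - 3\right) = \left(-6\right) 11 = -66$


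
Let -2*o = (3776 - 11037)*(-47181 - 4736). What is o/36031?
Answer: -2751601/526 ≈ -5231.2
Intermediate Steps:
o = -376969337/2 (o = -(3776 - 11037)*(-47181 - 4736)/2 = -(-7261)*(-51917)/2 = -1/2*376969337 = -376969337/2 ≈ -1.8848e+8)
o/36031 = -376969337/2/36031 = -376969337/2*1/36031 = -2751601/526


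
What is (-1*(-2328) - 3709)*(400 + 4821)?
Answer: -7210201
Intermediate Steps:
(-1*(-2328) - 3709)*(400 + 4821) = (2328 - 3709)*5221 = -1381*5221 = -7210201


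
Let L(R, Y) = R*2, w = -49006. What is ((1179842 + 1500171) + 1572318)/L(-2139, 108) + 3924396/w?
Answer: -112589149537/104823834 ≈ -1074.1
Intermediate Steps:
L(R, Y) = 2*R
((1179842 + 1500171) + 1572318)/L(-2139, 108) + 3924396/w = ((1179842 + 1500171) + 1572318)/((2*(-2139))) + 3924396/(-49006) = (2680013 + 1572318)/(-4278) + 3924396*(-1/49006) = 4252331*(-1/4278) - 1962198/24503 = -4252331/4278 - 1962198/24503 = -112589149537/104823834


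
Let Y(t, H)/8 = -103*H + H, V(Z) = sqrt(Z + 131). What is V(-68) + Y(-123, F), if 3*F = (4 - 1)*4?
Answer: -3264 + 3*sqrt(7) ≈ -3256.1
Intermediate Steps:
F = 4 (F = ((4 - 1)*4)/3 = (3*4)/3 = (1/3)*12 = 4)
V(Z) = sqrt(131 + Z)
Y(t, H) = -816*H (Y(t, H) = 8*(-103*H + H) = 8*(-102*H) = -816*H)
V(-68) + Y(-123, F) = sqrt(131 - 68) - 816*4 = sqrt(63) - 3264 = 3*sqrt(7) - 3264 = -3264 + 3*sqrt(7)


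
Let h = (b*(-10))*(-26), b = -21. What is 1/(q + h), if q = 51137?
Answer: 1/45677 ≈ 2.1893e-5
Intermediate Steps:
h = -5460 (h = -21*(-10)*(-26) = 210*(-26) = -5460)
1/(q + h) = 1/(51137 - 5460) = 1/45677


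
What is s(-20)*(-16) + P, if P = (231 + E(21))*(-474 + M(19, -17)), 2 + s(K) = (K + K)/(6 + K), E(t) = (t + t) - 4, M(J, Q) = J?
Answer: -856861/7 ≈ -1.2241e+5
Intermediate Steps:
E(t) = -4 + 2*t (E(t) = 2*t - 4 = -4 + 2*t)
s(K) = -2 + 2*K/(6 + K) (s(K) = -2 + (K + K)/(6 + K) = -2 + (2*K)/(6 + K) = -2 + 2*K/(6 + K))
P = -122395 (P = (231 + (-4 + 2*21))*(-474 + 19) = (231 + (-4 + 42))*(-455) = (231 + 38)*(-455) = 269*(-455) = -122395)
s(-20)*(-16) + P = -12/(6 - 20)*(-16) - 122395 = -12/(-14)*(-16) - 122395 = -12*(-1/14)*(-16) - 122395 = (6/7)*(-16) - 122395 = -96/7 - 122395 = -856861/7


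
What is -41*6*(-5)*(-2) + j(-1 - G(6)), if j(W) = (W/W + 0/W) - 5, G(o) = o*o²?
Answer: -2464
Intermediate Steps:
G(o) = o³
j(W) = -4 (j(W) = (1 + 0) - 5 = 1 - 5 = -4)
-41*6*(-5)*(-2) + j(-1 - G(6)) = -41*6*(-5)*(-2) - 4 = -(-1230)*(-2) - 4 = -41*60 - 4 = -2460 - 4 = -2464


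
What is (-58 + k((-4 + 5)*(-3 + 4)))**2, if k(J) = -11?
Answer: 4761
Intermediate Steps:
(-58 + k((-4 + 5)*(-3 + 4)))**2 = (-58 - 11)**2 = (-69)**2 = 4761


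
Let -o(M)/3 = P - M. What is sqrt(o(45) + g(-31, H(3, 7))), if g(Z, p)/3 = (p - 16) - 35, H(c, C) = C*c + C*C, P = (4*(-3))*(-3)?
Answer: 2*sqrt(21) ≈ 9.1651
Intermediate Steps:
P = 36 (P = -12*(-3) = 36)
H(c, C) = C**2 + C*c (H(c, C) = C*c + C**2 = C**2 + C*c)
g(Z, p) = -153 + 3*p (g(Z, p) = 3*((p - 16) - 35) = 3*((-16 + p) - 35) = 3*(-51 + p) = -153 + 3*p)
o(M) = -108 + 3*M (o(M) = -3*(36 - M) = -108 + 3*M)
sqrt(o(45) + g(-31, H(3, 7))) = sqrt((-108 + 3*45) + (-153 + 3*(7*(7 + 3)))) = sqrt((-108 + 135) + (-153 + 3*(7*10))) = sqrt(27 + (-153 + 3*70)) = sqrt(27 + (-153 + 210)) = sqrt(27 + 57) = sqrt(84) = 2*sqrt(21)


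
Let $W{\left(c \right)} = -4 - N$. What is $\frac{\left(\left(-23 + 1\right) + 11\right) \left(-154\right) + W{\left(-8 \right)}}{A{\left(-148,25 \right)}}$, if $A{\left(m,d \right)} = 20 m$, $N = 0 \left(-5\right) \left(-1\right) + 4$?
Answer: $- \frac{843}{1480} \approx -0.56959$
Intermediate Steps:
$N = 4$ ($N = 0 \left(-1\right) + 4 = 0 + 4 = 4$)
$W{\left(c \right)} = -8$ ($W{\left(c \right)} = -4 - 4 = -8$)
$\frac{\left(\left(-23 + 1\right) + 11\right) \left(-154\right) + W{\left(-8 \right)}}{A{\left(-148,25 \right)}} = \frac{\left(\left(-23 + 1\right) + 11\right) \left(-154\right) - 8}{20 \left(-148\right)} = \frac{\left(-22 + 11\right) \left(-154\right) - 8}{-2960} = \left(\left(-11\right) \left(-154\right) - 8\right) \left(- \frac{1}{2960}\right) = \left(1694 - 8\right) \left(- \frac{1}{2960}\right) = 1686 \left(- \frac{1}{2960}\right) = - \frac{843}{1480}$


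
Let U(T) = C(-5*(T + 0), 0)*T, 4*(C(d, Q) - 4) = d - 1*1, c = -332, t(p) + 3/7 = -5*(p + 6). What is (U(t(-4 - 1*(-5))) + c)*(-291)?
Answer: 29000478/49 ≈ 5.9185e+5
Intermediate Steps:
t(p) = -213/7 - 5*p (t(p) = -3/7 - 5*(p + 6) = -3/7 - 5*(6 + p) = -3/7 + (-30 - 5*p) = -213/7 - 5*p)
C(d, Q) = 15/4 + d/4 (C(d, Q) = 4 + (d - 1*1)/4 = 4 + (d - 1)/4 = 4 + (-1 + d)/4 = 4 + (-1/4 + d/4) = 15/4 + d/4)
U(T) = T*(15/4 - 5*T/4) (U(T) = (15/4 + (-5*(T + 0))/4)*T = (15/4 + (-5*T)/4)*T = (15/4 - 5*T/4)*T = T*(15/4 - 5*T/4))
(U(t(-4 - 1*(-5))) + c)*(-291) = (5*(-213/7 - 5*(-4 - 1*(-5)))*(3 - (-213/7 - 5*(-4 - 1*(-5))))/4 - 332)*(-291) = (5*(-213/7 - 5*(-4 + 5))*(3 - (-213/7 - 5*(-4 + 5)))/4 - 332)*(-291) = (5*(-213/7 - 5*1)*(3 - (-213/7 - 5*1))/4 - 332)*(-291) = (5*(-213/7 - 5)*(3 - (-213/7 - 5))/4 - 332)*(-291) = ((5/4)*(-248/7)*(3 - 1*(-248/7)) - 332)*(-291) = ((5/4)*(-248/7)*(3 + 248/7) - 332)*(-291) = ((5/4)*(-248/7)*(269/7) - 332)*(-291) = (-83390/49 - 332)*(-291) = -99658/49*(-291) = 29000478/49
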